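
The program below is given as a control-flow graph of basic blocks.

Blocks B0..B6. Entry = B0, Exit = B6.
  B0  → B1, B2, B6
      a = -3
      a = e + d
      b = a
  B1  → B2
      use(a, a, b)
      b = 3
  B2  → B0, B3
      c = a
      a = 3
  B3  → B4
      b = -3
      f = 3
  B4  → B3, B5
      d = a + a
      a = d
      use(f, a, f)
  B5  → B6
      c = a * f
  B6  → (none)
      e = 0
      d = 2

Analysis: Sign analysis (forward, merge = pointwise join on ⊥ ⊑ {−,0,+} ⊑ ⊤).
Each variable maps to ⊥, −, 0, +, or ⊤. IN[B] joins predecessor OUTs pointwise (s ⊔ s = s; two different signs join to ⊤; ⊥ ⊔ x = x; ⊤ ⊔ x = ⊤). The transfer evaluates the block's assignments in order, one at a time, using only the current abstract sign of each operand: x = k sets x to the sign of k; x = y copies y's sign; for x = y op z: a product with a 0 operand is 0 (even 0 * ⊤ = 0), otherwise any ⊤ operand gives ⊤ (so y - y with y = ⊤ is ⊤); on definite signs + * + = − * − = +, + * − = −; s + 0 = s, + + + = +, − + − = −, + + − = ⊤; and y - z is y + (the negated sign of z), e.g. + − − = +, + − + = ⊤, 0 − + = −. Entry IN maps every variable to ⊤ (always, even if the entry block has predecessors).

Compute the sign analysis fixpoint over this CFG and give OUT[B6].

Answer: {a: ⊤, b: ⊤, c: ⊤, d: +, e: 0, f: ⊤}

Working:
Converged values:
  B0: | IN=(all ⊤) | OUT=(all ⊤)
  B1: | IN=(all ⊤) | OUT={b:+; rest ⊤}
  B2: | IN=(all ⊤) | OUT={a:+; rest ⊤}
  B3: | IN={a:+; rest ⊤} | OUT={a:+, b:-, f:+; rest ⊤}
  B4: | IN={a:+, b:-, f:+; rest ⊤} | OUT={a:+, b:-, d:+, f:+; rest ⊤}
  B5: | IN={a:+, b:-, d:+, f:+; rest ⊤} | OUT={a:+, b:-, c:+, d:+, f:+; rest ⊤}
  B6: | IN=(all ⊤) | OUT={d:+, e:0; rest ⊤}

Merge at B6: IN[B6] = OUT[B0] ⊔ OUT[B5] = {a: ⊤, b: ⊤, c: ⊤, d: ⊤, e: ⊤, f: ⊤}
Applying B6's transfer function to that IN value gives OUT[B6] (row B6 above).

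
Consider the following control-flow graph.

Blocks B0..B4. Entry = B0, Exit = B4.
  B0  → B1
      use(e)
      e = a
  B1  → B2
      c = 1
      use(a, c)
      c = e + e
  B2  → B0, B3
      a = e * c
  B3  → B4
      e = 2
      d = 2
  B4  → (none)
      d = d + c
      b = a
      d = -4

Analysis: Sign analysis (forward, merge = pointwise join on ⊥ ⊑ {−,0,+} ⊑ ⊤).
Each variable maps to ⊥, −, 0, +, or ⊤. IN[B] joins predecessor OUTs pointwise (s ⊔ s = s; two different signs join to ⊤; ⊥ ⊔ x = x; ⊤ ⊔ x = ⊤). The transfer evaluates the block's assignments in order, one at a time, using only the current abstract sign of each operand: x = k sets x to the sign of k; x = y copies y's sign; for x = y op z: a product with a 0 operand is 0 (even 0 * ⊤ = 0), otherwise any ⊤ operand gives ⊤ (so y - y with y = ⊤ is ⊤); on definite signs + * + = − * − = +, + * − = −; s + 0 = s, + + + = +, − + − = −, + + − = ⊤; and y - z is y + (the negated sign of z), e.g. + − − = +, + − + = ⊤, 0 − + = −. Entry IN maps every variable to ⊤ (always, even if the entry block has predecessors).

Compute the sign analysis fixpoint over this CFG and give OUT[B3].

Per-block solution:
  B0:  IN=(all ⊤)  OUT=(all ⊤)
  B1:  IN=(all ⊤)  OUT=(all ⊤)
  B2:  IN=(all ⊤)  OUT=(all ⊤)
  B3:  IN=(all ⊤)  OUT={d:+, e:+; rest ⊤}
  B4:  IN={d:+, e:+; rest ⊤}  OUT={d:-, e:+; rest ⊤}

Merge at B3: IN[B3] = OUT[B2] = {a: ⊤, b: ⊤, c: ⊤, d: ⊤, e: ⊤, f: ⊤}
Applying B3's transfer function to that IN value gives OUT[B3] (row B3 above).

Answer: {a: ⊤, b: ⊤, c: ⊤, d: +, e: +, f: ⊤}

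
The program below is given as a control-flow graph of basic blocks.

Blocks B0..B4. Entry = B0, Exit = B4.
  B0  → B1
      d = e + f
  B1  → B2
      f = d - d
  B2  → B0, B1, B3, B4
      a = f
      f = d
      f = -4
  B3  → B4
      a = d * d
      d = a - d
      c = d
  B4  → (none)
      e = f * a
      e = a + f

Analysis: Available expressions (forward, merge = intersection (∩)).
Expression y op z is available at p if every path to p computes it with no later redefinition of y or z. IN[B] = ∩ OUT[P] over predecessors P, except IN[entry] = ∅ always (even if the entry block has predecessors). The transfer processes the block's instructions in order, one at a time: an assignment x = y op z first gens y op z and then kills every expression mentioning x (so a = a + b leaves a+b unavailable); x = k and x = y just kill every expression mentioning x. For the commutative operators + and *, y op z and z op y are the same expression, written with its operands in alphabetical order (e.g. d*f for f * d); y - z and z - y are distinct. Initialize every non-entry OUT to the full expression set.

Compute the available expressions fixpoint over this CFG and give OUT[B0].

Fixpoint table:
  B0:  IN={}  OUT={e+f}
  B1:  IN={}  OUT={d-d}
  B2:  IN={d-d}  OUT={d-d}
  B3:  IN={d-d}  OUT={}
  B4:  IN={}  OUT={a*f, a+f}

Merge at B0 (entry node, so the boundary value {} is joined with the incoming edge(s)): IN[B0] = {} ∩ OUT[B2] = {}
Applying B0's transfer function to that IN value gives OUT[B0] (row B0 above).

Answer: {e+f}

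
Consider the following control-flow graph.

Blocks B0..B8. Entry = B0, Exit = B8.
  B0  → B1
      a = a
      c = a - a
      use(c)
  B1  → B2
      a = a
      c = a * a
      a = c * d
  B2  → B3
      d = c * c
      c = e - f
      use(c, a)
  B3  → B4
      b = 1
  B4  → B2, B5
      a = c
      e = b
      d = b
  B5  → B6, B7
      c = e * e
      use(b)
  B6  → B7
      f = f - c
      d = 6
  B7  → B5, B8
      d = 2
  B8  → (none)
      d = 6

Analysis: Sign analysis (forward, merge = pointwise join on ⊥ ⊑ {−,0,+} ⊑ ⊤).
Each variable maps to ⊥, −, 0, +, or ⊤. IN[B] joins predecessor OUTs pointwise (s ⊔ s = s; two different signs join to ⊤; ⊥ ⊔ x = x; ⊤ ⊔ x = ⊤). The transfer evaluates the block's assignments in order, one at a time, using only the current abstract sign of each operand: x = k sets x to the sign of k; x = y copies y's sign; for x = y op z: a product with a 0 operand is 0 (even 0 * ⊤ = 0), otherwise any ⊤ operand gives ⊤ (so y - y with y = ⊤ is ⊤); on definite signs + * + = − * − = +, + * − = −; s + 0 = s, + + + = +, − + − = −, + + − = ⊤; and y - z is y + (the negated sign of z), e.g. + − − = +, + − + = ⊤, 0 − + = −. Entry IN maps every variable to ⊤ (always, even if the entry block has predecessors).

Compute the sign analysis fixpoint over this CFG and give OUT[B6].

Answer: {a: ⊤, b: +, c: +, d: +, e: +, f: ⊤}

Derivation:
Converged values:
  B0:  IN=(all ⊤)  OUT=(all ⊤)
  B1:  IN=(all ⊤)  OUT=(all ⊤)
  B2:  IN=(all ⊤)  OUT=(all ⊤)
  B3:  IN=(all ⊤)  OUT={b:+; rest ⊤}
  B4:  IN={b:+; rest ⊤}  OUT={b:+, d:+, e:+; rest ⊤}
  B5:  IN={b:+, d:+, e:+; rest ⊤}  OUT={b:+, c:+, d:+, e:+; rest ⊤}
  B6:  IN={b:+, c:+, d:+, e:+; rest ⊤}  OUT={b:+, c:+, d:+, e:+; rest ⊤}
  B7:  IN={b:+, c:+, d:+, e:+; rest ⊤}  OUT={b:+, c:+, d:+, e:+; rest ⊤}
  B8:  IN={b:+, c:+, d:+, e:+; rest ⊤}  OUT={b:+, c:+, d:+, e:+; rest ⊤}

Merge at B6: IN[B6] = OUT[B5] = {a: ⊤, b: +, c: +, d: +, e: +, f: ⊤}
Applying B6's transfer function to that IN value gives OUT[B6] (row B6 above).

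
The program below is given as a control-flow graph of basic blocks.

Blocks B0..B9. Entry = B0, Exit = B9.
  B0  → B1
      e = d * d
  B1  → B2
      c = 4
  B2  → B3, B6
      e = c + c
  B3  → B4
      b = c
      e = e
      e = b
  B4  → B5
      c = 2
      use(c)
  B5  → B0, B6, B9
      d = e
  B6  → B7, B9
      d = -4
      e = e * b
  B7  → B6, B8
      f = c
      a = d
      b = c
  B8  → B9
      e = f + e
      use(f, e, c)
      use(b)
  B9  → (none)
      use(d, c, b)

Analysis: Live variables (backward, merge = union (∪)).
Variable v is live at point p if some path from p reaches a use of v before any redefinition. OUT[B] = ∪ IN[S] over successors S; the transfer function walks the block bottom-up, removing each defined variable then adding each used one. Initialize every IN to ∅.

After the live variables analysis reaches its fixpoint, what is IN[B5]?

Converged values:
  B0: | IN={b, d} | OUT={b}
  B1: | IN={b} | OUT={b, c}
  B2: | IN={b, c} | OUT={b, c, e}
  B3: | IN={c, e} | OUT={b, e}
  B4: | IN={b, e} | OUT={b, c, e}
  B5: | IN={b, c, e} | OUT={b, c, d, e}
  B6: | IN={b, c, e} | OUT={b, c, d, e}
  B7: | IN={c, d, e} | OUT={b, c, d, e, f}
  B8: | IN={b, c, d, e, f} | OUT={b, c, d}
  B9: | IN={b, c, d} | OUT={}

Merge at B5: OUT[B5] = IN[B0] ⊔ IN[B6] ⊔ IN[B9] = {b, c, d, e}
Applying B5's transfer function to that OUT value gives IN[B5] (row B5 above).

Answer: {b, c, e}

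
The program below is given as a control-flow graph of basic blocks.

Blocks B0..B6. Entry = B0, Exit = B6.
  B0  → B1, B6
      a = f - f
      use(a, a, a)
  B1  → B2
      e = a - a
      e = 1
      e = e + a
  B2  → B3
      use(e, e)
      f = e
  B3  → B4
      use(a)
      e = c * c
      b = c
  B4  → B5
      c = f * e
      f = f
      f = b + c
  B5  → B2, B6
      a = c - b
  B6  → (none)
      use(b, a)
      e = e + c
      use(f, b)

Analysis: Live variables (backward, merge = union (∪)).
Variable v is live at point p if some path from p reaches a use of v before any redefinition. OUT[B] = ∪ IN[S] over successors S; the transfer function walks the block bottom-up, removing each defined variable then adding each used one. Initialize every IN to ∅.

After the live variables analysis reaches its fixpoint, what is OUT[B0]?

Fixpoint table:
  B0:   IN={b, c, e, f}   OUT={a, b, c, e, f}
  B1:   IN={a, c}   OUT={a, c, e}
  B2:   IN={a, c, e}   OUT={a, c, f}
  B3:   IN={a, c, f}   OUT={b, e, f}
  B4:   IN={b, e, f}   OUT={b, c, e, f}
  B5:   IN={b, c, e, f}   OUT={a, b, c, e, f}
  B6:   IN={a, b, c, e, f}   OUT={}

Merge at B0: OUT[B0] = IN[B1] ⊔ IN[B6] = {a, b, c, e, f}

Answer: {a, b, c, e, f}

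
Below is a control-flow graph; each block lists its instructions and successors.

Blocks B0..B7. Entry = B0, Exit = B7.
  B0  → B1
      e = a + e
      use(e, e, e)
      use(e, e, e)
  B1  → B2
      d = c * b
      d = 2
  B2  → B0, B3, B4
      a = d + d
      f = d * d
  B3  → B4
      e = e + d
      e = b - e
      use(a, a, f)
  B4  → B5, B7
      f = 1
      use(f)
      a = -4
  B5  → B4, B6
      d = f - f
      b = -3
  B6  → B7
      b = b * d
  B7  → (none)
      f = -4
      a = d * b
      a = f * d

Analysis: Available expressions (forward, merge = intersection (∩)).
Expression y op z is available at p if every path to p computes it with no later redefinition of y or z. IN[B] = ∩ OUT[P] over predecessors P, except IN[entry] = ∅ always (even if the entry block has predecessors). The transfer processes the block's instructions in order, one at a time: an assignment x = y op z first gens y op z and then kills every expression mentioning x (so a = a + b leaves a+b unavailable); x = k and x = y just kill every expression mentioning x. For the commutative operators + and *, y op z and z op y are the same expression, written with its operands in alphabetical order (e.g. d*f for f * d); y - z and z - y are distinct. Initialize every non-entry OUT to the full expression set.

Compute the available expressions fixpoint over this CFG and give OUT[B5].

Answer: {f-f}

Derivation:
Fixpoint table:
  B0:   IN={}   OUT={}
  B1:   IN={}   OUT={b*c}
  B2:   IN={b*c}   OUT={b*c, d*d, d+d}
  B3:   IN={b*c, d*d, d+d}   OUT={b*c, d*d, d+d}
  B4:   IN={}   OUT={}
  B5:   IN={}   OUT={f-f}
  B6:   IN={f-f}   OUT={f-f}
  B7:   IN={}   OUT={b*d, d*f}

Merge at B5: IN[B5] = OUT[B4] = {}
Applying B5's transfer function to that IN value gives OUT[B5] (row B5 above).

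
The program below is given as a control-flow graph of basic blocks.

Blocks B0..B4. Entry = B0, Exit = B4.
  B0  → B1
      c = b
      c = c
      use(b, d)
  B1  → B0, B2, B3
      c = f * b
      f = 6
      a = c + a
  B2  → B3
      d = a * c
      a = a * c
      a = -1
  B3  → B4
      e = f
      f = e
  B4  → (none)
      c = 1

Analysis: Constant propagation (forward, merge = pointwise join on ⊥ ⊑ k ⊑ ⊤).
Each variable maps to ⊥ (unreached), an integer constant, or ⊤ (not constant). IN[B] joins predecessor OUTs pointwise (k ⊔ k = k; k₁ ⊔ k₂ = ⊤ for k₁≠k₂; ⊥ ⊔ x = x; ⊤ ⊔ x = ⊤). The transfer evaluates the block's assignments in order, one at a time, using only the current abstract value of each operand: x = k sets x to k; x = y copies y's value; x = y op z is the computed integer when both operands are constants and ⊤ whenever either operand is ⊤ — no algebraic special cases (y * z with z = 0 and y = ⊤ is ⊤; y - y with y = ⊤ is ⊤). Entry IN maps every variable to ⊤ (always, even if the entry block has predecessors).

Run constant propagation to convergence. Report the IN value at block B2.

Answer: {a: ⊤, b: ⊤, c: ⊤, d: ⊤, e: ⊤, f: 6}

Trace:
Per-block solution:
  B0:  IN=(all ⊤)  OUT=(all ⊤)
  B1:  IN=(all ⊤)  OUT={f:6; rest ⊤}
  B2:  IN={f:6; rest ⊤}  OUT={a:-1, f:6; rest ⊤}
  B3:  IN={f:6; rest ⊤}  OUT={e:6, f:6; rest ⊤}
  B4:  IN={e:6, f:6; rest ⊤}  OUT={c:1, e:6, f:6; rest ⊤}

Merge at B2: IN[B2] = OUT[B1] = {a: ⊤, b: ⊤, c: ⊤, d: ⊤, e: ⊤, f: 6}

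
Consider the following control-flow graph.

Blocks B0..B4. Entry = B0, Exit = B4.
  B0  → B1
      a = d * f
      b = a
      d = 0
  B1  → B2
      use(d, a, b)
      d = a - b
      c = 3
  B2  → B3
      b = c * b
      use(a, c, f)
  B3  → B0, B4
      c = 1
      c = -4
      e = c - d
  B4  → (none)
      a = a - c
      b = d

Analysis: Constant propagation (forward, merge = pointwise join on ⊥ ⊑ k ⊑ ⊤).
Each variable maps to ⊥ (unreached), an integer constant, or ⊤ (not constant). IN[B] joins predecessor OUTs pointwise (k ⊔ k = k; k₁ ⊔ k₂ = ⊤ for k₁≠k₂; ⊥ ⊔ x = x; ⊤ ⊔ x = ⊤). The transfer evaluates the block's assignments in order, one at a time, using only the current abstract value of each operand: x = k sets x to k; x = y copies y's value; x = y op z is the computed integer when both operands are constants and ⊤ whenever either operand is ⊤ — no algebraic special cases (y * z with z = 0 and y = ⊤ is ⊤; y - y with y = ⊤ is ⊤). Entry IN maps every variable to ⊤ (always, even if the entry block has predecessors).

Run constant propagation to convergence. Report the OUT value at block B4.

Converged values:
  B0:   IN=(all ⊤)   OUT={d:0; rest ⊤}
  B1:   IN={d:0; rest ⊤}   OUT={c:3; rest ⊤}
  B2:   IN={c:3; rest ⊤}   OUT={c:3; rest ⊤}
  B3:   IN={c:3; rest ⊤}   OUT={c:-4; rest ⊤}
  B4:   IN={c:-4; rest ⊤}   OUT={c:-4; rest ⊤}

Merge at B4: IN[B4] = OUT[B3] = {a: ⊤, b: ⊤, c: -4, d: ⊤, e: ⊤, f: ⊤}
Applying B4's transfer function to that IN value gives OUT[B4] (row B4 above).

Answer: {a: ⊤, b: ⊤, c: -4, d: ⊤, e: ⊤, f: ⊤}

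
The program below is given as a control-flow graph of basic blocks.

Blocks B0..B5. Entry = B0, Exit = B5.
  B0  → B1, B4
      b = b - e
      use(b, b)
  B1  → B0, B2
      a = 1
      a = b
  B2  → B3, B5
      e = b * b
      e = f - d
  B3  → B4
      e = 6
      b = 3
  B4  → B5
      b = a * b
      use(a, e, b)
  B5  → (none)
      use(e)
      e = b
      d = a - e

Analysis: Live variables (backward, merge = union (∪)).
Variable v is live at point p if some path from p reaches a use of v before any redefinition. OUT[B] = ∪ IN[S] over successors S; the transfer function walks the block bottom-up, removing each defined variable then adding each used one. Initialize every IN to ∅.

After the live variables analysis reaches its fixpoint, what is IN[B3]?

Per-block solution:
  B0:   IN={a, b, d, e, f}   OUT={a, b, d, e, f}
  B1:   IN={b, d, e, f}   OUT={a, b, d, e, f}
  B2:   IN={a, b, d, f}   OUT={a, b, e}
  B3:   IN={a}   OUT={a, b, e}
  B4:   IN={a, b, e}   OUT={a, b, e}
  B5:   IN={a, b, e}   OUT={}

Merge at B3: OUT[B3] = IN[B4] = {a, b, e}
Applying B3's transfer function to that OUT value gives IN[B3] (row B3 above).

Answer: {a}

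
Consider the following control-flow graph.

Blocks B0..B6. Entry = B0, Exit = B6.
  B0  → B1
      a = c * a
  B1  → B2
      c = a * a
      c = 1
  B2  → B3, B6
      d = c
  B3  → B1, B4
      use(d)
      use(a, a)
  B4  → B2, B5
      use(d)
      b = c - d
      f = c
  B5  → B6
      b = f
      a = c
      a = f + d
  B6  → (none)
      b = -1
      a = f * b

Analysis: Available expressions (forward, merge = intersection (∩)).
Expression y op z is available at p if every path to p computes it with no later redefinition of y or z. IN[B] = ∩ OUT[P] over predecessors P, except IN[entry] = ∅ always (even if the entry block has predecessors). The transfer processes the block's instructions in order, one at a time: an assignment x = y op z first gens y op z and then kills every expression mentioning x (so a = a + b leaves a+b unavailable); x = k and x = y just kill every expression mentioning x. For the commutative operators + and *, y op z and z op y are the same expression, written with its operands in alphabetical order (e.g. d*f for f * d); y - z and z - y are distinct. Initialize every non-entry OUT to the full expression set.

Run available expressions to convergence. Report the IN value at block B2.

Answer: {a*a}

Derivation:
Converged values:
  B0:  IN={}  OUT={}
  B1:  IN={}  OUT={a*a}
  B2:  IN={a*a}  OUT={a*a}
  B3:  IN={a*a}  OUT={a*a}
  B4:  IN={a*a}  OUT={a*a, c-d}
  B5:  IN={a*a, c-d}  OUT={c-d, d+f}
  B6:  IN={}  OUT={b*f}

Merge at B2: IN[B2] = OUT[B1] ∩ OUT[B4] = {a*a}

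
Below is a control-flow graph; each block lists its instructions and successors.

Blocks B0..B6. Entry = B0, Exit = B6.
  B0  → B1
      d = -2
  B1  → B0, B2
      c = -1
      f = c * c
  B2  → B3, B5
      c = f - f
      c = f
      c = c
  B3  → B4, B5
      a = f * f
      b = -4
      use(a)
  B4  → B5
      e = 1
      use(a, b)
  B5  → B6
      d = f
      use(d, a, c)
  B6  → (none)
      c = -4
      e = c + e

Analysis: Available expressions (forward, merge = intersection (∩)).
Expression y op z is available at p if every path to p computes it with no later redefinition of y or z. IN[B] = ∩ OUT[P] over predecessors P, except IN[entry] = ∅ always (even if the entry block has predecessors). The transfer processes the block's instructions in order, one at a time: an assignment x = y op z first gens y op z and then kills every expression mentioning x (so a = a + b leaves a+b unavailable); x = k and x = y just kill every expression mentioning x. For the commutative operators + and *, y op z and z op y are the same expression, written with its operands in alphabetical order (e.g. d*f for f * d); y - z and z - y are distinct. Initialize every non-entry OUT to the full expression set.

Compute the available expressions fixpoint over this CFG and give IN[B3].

Per-block solution:
  B0:  IN={}  OUT={}
  B1:  IN={}  OUT={c*c}
  B2:  IN={c*c}  OUT={f-f}
  B3:  IN={f-f}  OUT={f*f, f-f}
  B4:  IN={f*f, f-f}  OUT={f*f, f-f}
  B5:  IN={f-f}  OUT={f-f}
  B6:  IN={f-f}  OUT={f-f}

Merge at B3: IN[B3] = OUT[B2] = {f-f}

Answer: {f-f}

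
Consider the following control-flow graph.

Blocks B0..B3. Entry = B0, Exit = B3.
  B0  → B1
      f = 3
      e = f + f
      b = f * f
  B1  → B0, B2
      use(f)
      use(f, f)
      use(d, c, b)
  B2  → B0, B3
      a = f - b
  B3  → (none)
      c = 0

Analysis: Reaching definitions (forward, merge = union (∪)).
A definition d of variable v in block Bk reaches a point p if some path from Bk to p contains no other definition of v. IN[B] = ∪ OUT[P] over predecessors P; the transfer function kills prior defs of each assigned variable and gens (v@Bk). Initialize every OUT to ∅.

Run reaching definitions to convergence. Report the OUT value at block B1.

Answer: {a@B2, b@B0, e@B0, f@B0}

Derivation:
Per-block solution:
  B0: | IN={a@B2, b@B0, e@B0, f@B0} | OUT={a@B2, b@B0, e@B0, f@B0}
  B1: | IN={a@B2, b@B0, e@B0, f@B0} | OUT={a@B2, b@B0, e@B0, f@B0}
  B2: | IN={a@B2, b@B0, e@B0, f@B0} | OUT={a@B2, b@B0, e@B0, f@B0}
  B3: | IN={a@B2, b@B0, e@B0, f@B0} | OUT={a@B2, b@B0, c@B3, e@B0, f@B0}

Merge at B1: IN[B1] = OUT[B0] = {a@B2, b@B0, e@B0, f@B0}
Applying B1's transfer function to that IN value gives OUT[B1] (row B1 above).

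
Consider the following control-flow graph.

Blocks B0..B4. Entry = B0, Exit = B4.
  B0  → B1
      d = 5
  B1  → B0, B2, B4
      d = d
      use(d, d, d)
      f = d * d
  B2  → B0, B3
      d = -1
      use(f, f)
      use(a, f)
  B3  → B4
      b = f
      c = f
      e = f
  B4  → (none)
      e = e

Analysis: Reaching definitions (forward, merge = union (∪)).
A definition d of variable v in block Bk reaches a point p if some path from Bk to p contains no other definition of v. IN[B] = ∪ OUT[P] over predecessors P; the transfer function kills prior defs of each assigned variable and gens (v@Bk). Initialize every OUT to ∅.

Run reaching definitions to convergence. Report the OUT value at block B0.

Fixpoint table:
  B0:  IN={d@B1, d@B2, f@B1}  OUT={d@B0, f@B1}
  B1:  IN={d@B0, f@B1}  OUT={d@B1, f@B1}
  B2:  IN={d@B1, f@B1}  OUT={d@B2, f@B1}
  B3:  IN={d@B2, f@B1}  OUT={b@B3, c@B3, d@B2, e@B3, f@B1}
  B4:  IN={b@B3, c@B3, d@B1, d@B2, e@B3, f@B1}  OUT={b@B3, c@B3, d@B1, d@B2, e@B4, f@B1}

Merge at B0 (entry node, so the boundary value {} is joined with the incoming edge(s)): IN[B0] = {} ⊔ OUT[B1] ⊔ OUT[B2] = {d@B1, d@B2, f@B1}
Applying B0's transfer function to that IN value gives OUT[B0] (row B0 above).

Answer: {d@B0, f@B1}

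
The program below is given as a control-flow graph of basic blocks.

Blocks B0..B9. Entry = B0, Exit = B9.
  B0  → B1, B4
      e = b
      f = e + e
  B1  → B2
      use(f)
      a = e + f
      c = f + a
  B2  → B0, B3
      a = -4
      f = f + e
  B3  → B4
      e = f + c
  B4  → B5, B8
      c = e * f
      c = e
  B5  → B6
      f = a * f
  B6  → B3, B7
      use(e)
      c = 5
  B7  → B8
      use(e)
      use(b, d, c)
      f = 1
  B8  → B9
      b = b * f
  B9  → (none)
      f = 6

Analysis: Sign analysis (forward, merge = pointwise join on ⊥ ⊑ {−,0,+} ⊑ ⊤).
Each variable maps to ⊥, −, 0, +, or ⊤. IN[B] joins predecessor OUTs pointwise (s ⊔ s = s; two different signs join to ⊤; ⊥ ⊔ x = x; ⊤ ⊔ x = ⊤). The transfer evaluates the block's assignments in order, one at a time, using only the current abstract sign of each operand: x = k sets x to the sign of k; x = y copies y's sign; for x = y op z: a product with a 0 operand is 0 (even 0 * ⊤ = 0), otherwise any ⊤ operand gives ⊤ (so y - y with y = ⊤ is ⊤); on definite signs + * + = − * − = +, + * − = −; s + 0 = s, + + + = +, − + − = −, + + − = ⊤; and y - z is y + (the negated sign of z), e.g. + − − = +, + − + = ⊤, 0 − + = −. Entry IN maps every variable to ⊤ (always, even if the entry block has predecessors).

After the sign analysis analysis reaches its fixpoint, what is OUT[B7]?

Converged values:
  B0: | IN=(all ⊤) | OUT=(all ⊤)
  B1: | IN=(all ⊤) | OUT=(all ⊤)
  B2: | IN=(all ⊤) | OUT={a:-; rest ⊤}
  B3: | IN=(all ⊤) | OUT=(all ⊤)
  B4: | IN=(all ⊤) | OUT=(all ⊤)
  B5: | IN=(all ⊤) | OUT=(all ⊤)
  B6: | IN=(all ⊤) | OUT={c:+; rest ⊤}
  B7: | IN={c:+; rest ⊤} | OUT={c:+, f:+; rest ⊤}
  B8: | IN=(all ⊤) | OUT=(all ⊤)
  B9: | IN=(all ⊤) | OUT={f:+; rest ⊤}

Merge at B7: IN[B7] = OUT[B6] = {a: ⊤, b: ⊤, c: +, d: ⊤, e: ⊤, f: ⊤}
Applying B7's transfer function to that IN value gives OUT[B7] (row B7 above).

Answer: {a: ⊤, b: ⊤, c: +, d: ⊤, e: ⊤, f: +}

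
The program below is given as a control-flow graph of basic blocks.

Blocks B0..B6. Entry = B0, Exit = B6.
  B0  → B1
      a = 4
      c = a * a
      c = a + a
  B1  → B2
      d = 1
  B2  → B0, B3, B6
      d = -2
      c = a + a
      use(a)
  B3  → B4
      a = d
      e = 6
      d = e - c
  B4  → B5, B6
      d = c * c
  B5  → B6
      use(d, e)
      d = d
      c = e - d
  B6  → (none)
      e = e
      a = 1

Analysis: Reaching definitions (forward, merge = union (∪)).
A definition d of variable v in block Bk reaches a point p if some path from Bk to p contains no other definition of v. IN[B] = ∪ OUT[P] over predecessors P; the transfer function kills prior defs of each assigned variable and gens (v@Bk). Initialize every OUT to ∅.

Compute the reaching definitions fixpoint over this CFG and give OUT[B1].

Converged values:
  B0:   IN={a@B0, c@B2, d@B2}   OUT={a@B0, c@B0, d@B2}
  B1:   IN={a@B0, c@B0, d@B2}   OUT={a@B0, c@B0, d@B1}
  B2:   IN={a@B0, c@B0, d@B1}   OUT={a@B0, c@B2, d@B2}
  B3:   IN={a@B0, c@B2, d@B2}   OUT={a@B3, c@B2, d@B3, e@B3}
  B4:   IN={a@B3, c@B2, d@B3, e@B3}   OUT={a@B3, c@B2, d@B4, e@B3}
  B5:   IN={a@B3, c@B2, d@B4, e@B3}   OUT={a@B3, c@B5, d@B5, e@B3}
  B6:   IN={a@B0, a@B3, c@B2, c@B5, d@B2, d@B4, d@B5, e@B3}   OUT={a@B6, c@B2, c@B5, d@B2, d@B4, d@B5, e@B6}

Merge at B1: IN[B1] = OUT[B0] = {a@B0, c@B0, d@B2}
Applying B1's transfer function to that IN value gives OUT[B1] (row B1 above).

Answer: {a@B0, c@B0, d@B1}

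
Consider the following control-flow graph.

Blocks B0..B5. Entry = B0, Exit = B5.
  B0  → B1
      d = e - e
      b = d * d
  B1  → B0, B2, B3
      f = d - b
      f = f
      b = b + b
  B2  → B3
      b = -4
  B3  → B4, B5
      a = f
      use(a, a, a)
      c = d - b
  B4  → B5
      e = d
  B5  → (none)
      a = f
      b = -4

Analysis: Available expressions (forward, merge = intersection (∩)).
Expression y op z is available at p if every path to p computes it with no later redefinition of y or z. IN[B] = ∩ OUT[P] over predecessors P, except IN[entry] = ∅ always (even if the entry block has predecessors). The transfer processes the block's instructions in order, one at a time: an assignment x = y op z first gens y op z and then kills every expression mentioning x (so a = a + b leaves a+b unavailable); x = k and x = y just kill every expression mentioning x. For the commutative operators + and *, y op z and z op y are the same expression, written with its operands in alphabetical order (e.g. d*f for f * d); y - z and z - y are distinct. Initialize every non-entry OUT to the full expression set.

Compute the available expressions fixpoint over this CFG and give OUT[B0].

Per-block solution:
  B0:  IN={}  OUT={d*d, e-e}
  B1:  IN={d*d, e-e}  OUT={d*d, e-e}
  B2:  IN={d*d, e-e}  OUT={d*d, e-e}
  B3:  IN={d*d, e-e}  OUT={d*d, d-b, e-e}
  B4:  IN={d*d, d-b, e-e}  OUT={d*d, d-b}
  B5:  IN={d*d, d-b}  OUT={d*d}

Merge at B0 (entry node, so the boundary value {} is joined with the incoming edge(s)): IN[B0] = {} ∩ OUT[B1] = {}
Applying B0's transfer function to that IN value gives OUT[B0] (row B0 above).

Answer: {d*d, e-e}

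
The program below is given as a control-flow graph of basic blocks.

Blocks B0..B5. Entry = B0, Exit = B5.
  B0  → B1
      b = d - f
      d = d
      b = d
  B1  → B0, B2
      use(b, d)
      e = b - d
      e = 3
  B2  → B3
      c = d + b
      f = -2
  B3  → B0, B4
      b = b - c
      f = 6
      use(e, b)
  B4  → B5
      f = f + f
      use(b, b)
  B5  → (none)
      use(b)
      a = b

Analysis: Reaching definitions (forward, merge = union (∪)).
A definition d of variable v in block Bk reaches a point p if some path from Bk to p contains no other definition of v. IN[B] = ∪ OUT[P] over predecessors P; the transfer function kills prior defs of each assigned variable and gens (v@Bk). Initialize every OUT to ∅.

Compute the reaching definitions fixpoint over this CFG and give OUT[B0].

Per-block solution:
  B0:   IN={b@B0, b@B3, c@B2, d@B0, e@B1, f@B3}   OUT={b@B0, c@B2, d@B0, e@B1, f@B3}
  B1:   IN={b@B0, c@B2, d@B0, e@B1, f@B3}   OUT={b@B0, c@B2, d@B0, e@B1, f@B3}
  B2:   IN={b@B0, c@B2, d@B0, e@B1, f@B3}   OUT={b@B0, c@B2, d@B0, e@B1, f@B2}
  B3:   IN={b@B0, c@B2, d@B0, e@B1, f@B2}   OUT={b@B3, c@B2, d@B0, e@B1, f@B3}
  B4:   IN={b@B3, c@B2, d@B0, e@B1, f@B3}   OUT={b@B3, c@B2, d@B0, e@B1, f@B4}
  B5:   IN={b@B3, c@B2, d@B0, e@B1, f@B4}   OUT={a@B5, b@B3, c@B2, d@B0, e@B1, f@B4}

Merge at B0 (entry node, so the boundary value {} is joined with the incoming edge(s)): IN[B0] = {} ⊔ OUT[B1] ⊔ OUT[B3] = {b@B0, b@B3, c@B2, d@B0, e@B1, f@B3}
Applying B0's transfer function to that IN value gives OUT[B0] (row B0 above).

Answer: {b@B0, c@B2, d@B0, e@B1, f@B3}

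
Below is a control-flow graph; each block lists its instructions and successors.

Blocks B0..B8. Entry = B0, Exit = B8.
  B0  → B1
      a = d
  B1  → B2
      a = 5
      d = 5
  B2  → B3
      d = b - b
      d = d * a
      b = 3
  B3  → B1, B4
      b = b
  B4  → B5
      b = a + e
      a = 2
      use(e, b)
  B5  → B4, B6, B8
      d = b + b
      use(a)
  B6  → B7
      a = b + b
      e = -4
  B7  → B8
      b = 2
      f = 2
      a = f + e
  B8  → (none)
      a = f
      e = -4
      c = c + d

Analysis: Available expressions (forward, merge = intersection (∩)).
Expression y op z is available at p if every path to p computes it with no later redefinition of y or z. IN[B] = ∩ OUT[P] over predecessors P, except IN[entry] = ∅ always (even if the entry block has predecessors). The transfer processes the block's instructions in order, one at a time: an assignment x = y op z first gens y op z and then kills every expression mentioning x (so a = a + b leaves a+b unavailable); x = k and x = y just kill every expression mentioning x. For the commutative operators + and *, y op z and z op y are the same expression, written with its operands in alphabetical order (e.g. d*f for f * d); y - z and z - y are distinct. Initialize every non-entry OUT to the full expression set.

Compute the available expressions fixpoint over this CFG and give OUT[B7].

Fixpoint table:
  B0: | IN={} | OUT={}
  B1: | IN={} | OUT={}
  B2: | IN={} | OUT={}
  B3: | IN={} | OUT={}
  B4: | IN={} | OUT={}
  B5: | IN={} | OUT={b+b}
  B6: | IN={b+b} | OUT={b+b}
  B7: | IN={b+b} | OUT={e+f}
  B8: | IN={} | OUT={}

Merge at B7: IN[B7] = OUT[B6] = {b+b}
Applying B7's transfer function to that IN value gives OUT[B7] (row B7 above).

Answer: {e+f}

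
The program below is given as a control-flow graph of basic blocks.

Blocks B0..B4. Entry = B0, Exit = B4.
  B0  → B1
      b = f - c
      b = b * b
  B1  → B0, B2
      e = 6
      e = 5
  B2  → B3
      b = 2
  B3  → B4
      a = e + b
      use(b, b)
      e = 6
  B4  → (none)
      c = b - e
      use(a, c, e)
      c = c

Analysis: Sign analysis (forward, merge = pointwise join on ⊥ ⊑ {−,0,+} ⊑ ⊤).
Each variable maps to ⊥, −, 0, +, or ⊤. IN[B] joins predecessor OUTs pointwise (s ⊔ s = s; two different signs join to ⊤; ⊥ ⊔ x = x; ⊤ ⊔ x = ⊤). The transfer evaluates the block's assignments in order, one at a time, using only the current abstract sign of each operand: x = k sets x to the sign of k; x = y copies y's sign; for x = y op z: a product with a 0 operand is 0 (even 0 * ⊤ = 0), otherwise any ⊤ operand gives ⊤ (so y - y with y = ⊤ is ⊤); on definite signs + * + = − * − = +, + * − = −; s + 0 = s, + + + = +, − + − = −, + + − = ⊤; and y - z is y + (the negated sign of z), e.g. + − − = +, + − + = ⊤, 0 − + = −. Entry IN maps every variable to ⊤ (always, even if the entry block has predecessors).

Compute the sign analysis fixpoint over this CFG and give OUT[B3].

Converged values:
  B0: | IN=(all ⊤) | OUT=(all ⊤)
  B1: | IN=(all ⊤) | OUT={e:+; rest ⊤}
  B2: | IN={e:+; rest ⊤} | OUT={b:+, e:+; rest ⊤}
  B3: | IN={b:+, e:+; rest ⊤} | OUT={a:+, b:+, e:+; rest ⊤}
  B4: | IN={a:+, b:+, e:+; rest ⊤} | OUT={a:+, b:+, e:+; rest ⊤}

Merge at B3: IN[B3] = OUT[B2] = {a: ⊤, b: +, c: ⊤, d: ⊤, e: +, f: ⊤}
Applying B3's transfer function to that IN value gives OUT[B3] (row B3 above).

Answer: {a: +, b: +, c: ⊤, d: ⊤, e: +, f: ⊤}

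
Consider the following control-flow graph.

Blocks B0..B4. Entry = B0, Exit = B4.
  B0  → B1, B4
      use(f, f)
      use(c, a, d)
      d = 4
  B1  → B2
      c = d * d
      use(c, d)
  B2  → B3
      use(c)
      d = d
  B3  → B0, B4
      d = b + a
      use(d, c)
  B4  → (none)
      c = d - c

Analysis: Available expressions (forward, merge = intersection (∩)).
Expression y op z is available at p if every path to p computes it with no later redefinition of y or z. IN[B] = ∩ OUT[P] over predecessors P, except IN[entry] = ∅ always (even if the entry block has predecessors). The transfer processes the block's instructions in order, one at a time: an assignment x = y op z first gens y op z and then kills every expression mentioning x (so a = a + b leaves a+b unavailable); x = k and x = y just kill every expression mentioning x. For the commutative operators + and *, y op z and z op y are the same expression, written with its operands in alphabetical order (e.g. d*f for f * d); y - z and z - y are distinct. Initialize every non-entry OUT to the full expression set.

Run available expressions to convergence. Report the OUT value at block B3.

Per-block solution:
  B0: | IN={} | OUT={}
  B1: | IN={} | OUT={d*d}
  B2: | IN={d*d} | OUT={}
  B3: | IN={} | OUT={a+b}
  B4: | IN={} | OUT={}

Merge at B3: IN[B3] = OUT[B2] = {}
Applying B3's transfer function to that IN value gives OUT[B3] (row B3 above).

Answer: {a+b}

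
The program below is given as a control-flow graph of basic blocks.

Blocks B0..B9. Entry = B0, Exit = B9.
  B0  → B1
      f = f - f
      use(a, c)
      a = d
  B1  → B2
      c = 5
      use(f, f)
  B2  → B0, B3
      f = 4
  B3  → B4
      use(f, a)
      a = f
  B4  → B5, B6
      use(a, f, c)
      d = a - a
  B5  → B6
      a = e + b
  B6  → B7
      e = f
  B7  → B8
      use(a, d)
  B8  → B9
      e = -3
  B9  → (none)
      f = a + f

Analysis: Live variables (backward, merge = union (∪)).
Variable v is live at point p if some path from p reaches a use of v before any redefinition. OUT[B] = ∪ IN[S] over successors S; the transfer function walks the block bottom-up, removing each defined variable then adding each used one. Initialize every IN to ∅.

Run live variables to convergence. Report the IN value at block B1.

Fixpoint table:
  B0:   IN={a, b, c, d, e, f}   OUT={a, b, d, e, f}
  B1:   IN={a, b, d, e, f}   OUT={a, b, c, d, e}
  B2:   IN={a, b, c, d, e}   OUT={a, b, c, d, e, f}
  B3:   IN={a, b, c, e, f}   OUT={a, b, c, e, f}
  B4:   IN={a, b, c, e, f}   OUT={a, b, d, e, f}
  B5:   IN={b, d, e, f}   OUT={a, d, f}
  B6:   IN={a, d, f}   OUT={a, d, f}
  B7:   IN={a, d, f}   OUT={a, f}
  B8:   IN={a, f}   OUT={a, f}
  B9:   IN={a, f}   OUT={}

Merge at B1: OUT[B1] = IN[B2] = {a, b, c, d, e}
Applying B1's transfer function to that OUT value gives IN[B1] (row B1 above).

Answer: {a, b, d, e, f}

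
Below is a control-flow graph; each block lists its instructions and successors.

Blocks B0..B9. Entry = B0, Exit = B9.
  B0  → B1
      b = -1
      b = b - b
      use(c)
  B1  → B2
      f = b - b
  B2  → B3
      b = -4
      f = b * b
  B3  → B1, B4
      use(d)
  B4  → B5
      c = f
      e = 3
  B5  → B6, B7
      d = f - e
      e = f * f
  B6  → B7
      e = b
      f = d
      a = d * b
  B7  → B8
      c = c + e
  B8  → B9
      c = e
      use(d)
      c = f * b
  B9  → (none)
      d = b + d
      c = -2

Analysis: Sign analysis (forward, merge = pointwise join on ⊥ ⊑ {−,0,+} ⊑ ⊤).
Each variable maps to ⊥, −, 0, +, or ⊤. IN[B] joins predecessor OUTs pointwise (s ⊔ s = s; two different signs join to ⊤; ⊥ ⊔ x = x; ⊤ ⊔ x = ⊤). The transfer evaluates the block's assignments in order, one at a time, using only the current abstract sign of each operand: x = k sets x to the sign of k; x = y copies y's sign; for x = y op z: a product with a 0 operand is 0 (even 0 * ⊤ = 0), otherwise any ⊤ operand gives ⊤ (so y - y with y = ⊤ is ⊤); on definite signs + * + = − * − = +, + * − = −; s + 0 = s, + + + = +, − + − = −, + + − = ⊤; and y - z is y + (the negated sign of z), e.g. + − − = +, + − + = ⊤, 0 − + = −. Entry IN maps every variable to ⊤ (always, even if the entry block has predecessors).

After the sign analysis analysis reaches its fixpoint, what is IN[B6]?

Per-block solution:
  B0: | IN=(all ⊤) | OUT=(all ⊤)
  B1: | IN=(all ⊤) | OUT=(all ⊤)
  B2: | IN=(all ⊤) | OUT={b:-, f:+; rest ⊤}
  B3: | IN={b:-, f:+; rest ⊤} | OUT={b:-, f:+; rest ⊤}
  B4: | IN={b:-, f:+; rest ⊤} | OUT={b:-, c:+, e:+, f:+; rest ⊤}
  B5: | IN={b:-, c:+, e:+, f:+; rest ⊤} | OUT={b:-, c:+, e:+, f:+; rest ⊤}
  B6: | IN={b:-, c:+, e:+, f:+; rest ⊤} | OUT={b:-, c:+, e:-; rest ⊤}
  B7: | IN={b:-, c:+; rest ⊤} | OUT={b:-; rest ⊤}
  B8: | IN={b:-; rest ⊤} | OUT={b:-; rest ⊤}
  B9: | IN={b:-; rest ⊤} | OUT={b:-, c:-; rest ⊤}

Merge at B6: IN[B6] = OUT[B5] = {a: ⊤, b: -, c: +, d: ⊤, e: +, f: +}

Answer: {a: ⊤, b: -, c: +, d: ⊤, e: +, f: +}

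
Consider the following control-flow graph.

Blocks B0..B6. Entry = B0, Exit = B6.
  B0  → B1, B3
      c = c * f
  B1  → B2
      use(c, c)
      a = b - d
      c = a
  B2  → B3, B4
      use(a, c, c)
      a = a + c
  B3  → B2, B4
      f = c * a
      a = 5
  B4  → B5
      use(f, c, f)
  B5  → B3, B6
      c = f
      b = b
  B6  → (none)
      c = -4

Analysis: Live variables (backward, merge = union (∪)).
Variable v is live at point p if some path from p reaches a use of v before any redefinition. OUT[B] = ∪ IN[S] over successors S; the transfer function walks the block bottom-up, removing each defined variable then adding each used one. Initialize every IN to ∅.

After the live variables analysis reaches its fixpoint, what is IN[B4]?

Converged values:
  B0:  IN={a, b, c, d, f}  OUT={a, b, c, d, f}
  B1:  IN={b, c, d, f}  OUT={a, b, c, f}
  B2:  IN={a, b, c, f}  OUT={a, b, c, f}
  B3:  IN={a, b, c}  OUT={a, b, c, f}
  B4:  IN={a, b, c, f}  OUT={a, b, f}
  B5:  IN={a, b, f}  OUT={a, b, c}
  B6:  IN={}  OUT={}

Merge at B4: OUT[B4] = IN[B5] = {a, b, f}
Applying B4's transfer function to that OUT value gives IN[B4] (row B4 above).

Answer: {a, b, c, f}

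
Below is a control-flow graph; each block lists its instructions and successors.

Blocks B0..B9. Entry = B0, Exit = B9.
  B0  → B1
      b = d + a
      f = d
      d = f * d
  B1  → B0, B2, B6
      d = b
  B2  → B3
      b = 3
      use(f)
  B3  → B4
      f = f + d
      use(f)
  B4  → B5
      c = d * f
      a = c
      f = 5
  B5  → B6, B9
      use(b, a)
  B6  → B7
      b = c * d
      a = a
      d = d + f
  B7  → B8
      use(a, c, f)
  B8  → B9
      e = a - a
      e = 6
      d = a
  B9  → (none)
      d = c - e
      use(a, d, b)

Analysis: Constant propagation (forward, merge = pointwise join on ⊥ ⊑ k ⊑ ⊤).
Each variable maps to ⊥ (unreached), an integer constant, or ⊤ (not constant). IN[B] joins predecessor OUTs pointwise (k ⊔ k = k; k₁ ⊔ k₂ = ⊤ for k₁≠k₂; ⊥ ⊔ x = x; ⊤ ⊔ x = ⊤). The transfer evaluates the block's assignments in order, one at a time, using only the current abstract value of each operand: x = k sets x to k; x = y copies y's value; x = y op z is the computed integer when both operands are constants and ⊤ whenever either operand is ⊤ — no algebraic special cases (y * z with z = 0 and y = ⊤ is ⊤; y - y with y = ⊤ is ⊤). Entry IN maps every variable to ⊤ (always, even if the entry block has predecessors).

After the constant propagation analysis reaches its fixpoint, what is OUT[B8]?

Converged values:
  B0: | IN=(all ⊤) | OUT=(all ⊤)
  B1: | IN=(all ⊤) | OUT=(all ⊤)
  B2: | IN=(all ⊤) | OUT={b:3; rest ⊤}
  B3: | IN={b:3; rest ⊤} | OUT={b:3; rest ⊤}
  B4: | IN={b:3; rest ⊤} | OUT={b:3, f:5; rest ⊤}
  B5: | IN={b:3, f:5; rest ⊤} | OUT={b:3, f:5; rest ⊤}
  B6: | IN=(all ⊤) | OUT=(all ⊤)
  B7: | IN=(all ⊤) | OUT=(all ⊤)
  B8: | IN=(all ⊤) | OUT={e:6; rest ⊤}
  B9: | IN=(all ⊤) | OUT=(all ⊤)

Merge at B8: IN[B8] = OUT[B7] = {a: ⊤, b: ⊤, c: ⊤, d: ⊤, e: ⊤, f: ⊤}
Applying B8's transfer function to that IN value gives OUT[B8] (row B8 above).

Answer: {a: ⊤, b: ⊤, c: ⊤, d: ⊤, e: 6, f: ⊤}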